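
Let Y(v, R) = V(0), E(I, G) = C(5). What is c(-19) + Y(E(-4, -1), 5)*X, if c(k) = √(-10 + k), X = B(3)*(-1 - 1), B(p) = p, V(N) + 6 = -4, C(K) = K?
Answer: 60 + I*√29 ≈ 60.0 + 5.3852*I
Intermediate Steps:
E(I, G) = 5
V(N) = -10 (V(N) = -6 - 4 = -10)
Y(v, R) = -10
X = -6 (X = 3*(-1 - 1) = 3*(-2) = -6)
c(-19) + Y(E(-4, -1), 5)*X = √(-10 - 19) - 10*(-6) = √(-29) + 60 = I*√29 + 60 = 60 + I*√29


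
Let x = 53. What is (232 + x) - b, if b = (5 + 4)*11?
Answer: 186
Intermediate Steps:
b = 99 (b = 9*11 = 99)
(232 + x) - b = (232 + 53) - 1*99 = 285 - 99 = 186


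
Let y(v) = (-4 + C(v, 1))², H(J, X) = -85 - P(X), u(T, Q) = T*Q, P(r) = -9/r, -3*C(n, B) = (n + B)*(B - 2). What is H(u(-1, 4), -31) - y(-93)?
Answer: -359092/279 ≈ -1287.1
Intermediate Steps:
C(n, B) = -(-2 + B)*(B + n)/3 (C(n, B) = -(n + B)*(B - 2)/3 = -(B + n)*(-2 + B)/3 = -(-2 + B)*(B + n)/3)
u(T, Q) = Q*T
H(J, X) = -85 + 9/X (H(J, X) = -85 - (-9)/X = -85 + 9/X)
y(v) = (-11/3 + v/3)² (y(v) = (-4 + (-⅓*1² + (⅔)*1 + 2*v/3 - ⅓*1*v))² = (-4 + (-⅓*1 + ⅔ + 2*v/3 - v/3))² = (-4 + (-⅓ + ⅔ + 2*v/3 - v/3))² = (-4 + (⅓ + v/3))² = (-11/3 + v/3)²)
H(u(-1, 4), -31) - y(-93) = (-85 + 9/(-31)) - (-11 - 93)²/9 = (-85 + 9*(-1/31)) - (-104)²/9 = (-85 - 9/31) - 10816/9 = -2644/31 - 1*10816/9 = -2644/31 - 10816/9 = -359092/279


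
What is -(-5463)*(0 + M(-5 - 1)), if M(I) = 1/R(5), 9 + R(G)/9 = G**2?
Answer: 607/16 ≈ 37.938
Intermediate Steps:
R(G) = -81 + 9*G**2
M(I) = 1/144 (M(I) = 1/(-81 + 9*5**2) = 1/(-81 + 9*25) = 1/(-81 + 225) = 1/144)
-(-5463)*(0 + M(-5 - 1)) = -(-5463)*(0 + 1/144) = -(-5463)/144 = -607*(-1/16) = 607/16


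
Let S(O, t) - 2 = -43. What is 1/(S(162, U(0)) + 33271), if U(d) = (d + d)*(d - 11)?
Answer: 1/33230 ≈ 3.0093e-5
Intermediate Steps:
U(d) = 2*d*(-11 + d) (U(d) = (2*d)*(-11 + d) = 2*d*(-11 + d))
S(O, t) = -41 (S(O, t) = 2 - 43 = -41)
1/(S(162, U(0)) + 33271) = 1/(-41 + 33271) = 1/33230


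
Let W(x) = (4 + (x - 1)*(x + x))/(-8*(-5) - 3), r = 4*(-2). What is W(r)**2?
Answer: 16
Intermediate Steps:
r = -8
W(x) = 4/37 + 2*x*(-1 + x)/37 (W(x) = (4 + (-1 + x)*(2*x))/(40 - 3) = (4 + 2*x*(-1 + x))/37 = (4 + 2*x*(-1 + x))*(1/37) = 4/37 + 2*x*(-1 + x)/37)
W(r)**2 = (4/37 - 2/37*(-8) + (2/37)*(-8)**2)**2 = (4/37 + 16/37 + (2/37)*64)**2 = (4/37 + 16/37 + 128/37)**2 = 4**2 = 16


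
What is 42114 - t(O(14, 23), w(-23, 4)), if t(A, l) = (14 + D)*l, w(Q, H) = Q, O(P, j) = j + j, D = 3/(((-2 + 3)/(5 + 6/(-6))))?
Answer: 42712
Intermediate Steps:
D = 12 (D = 3/((1/(5 + 6*(-⅙)))) = 3/((1/(5 - 1))) = 3/((1/4)) = 3/((1*(¼))) = 3/(¼) = 3*4 = 12)
O(P, j) = 2*j
t(A, l) = 26*l (t(A, l) = (14 + 12)*l = 26*l)
42114 - t(O(14, 23), w(-23, 4)) = 42114 - 26*(-23) = 42114 - 1*(-598) = 42114 + 598 = 42712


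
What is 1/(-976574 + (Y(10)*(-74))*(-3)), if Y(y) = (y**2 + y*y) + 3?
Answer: -1/931508 ≈ -1.0735e-6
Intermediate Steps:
Y(y) = 3 + 2*y**2 (Y(y) = (y**2 + y**2) + 3 = 2*y**2 + 3 = 3 + 2*y**2)
1/(-976574 + (Y(10)*(-74))*(-3)) = 1/(-976574 + ((3 + 2*10**2)*(-74))*(-3)) = 1/(-976574 + ((3 + 2*100)*(-74))*(-3)) = 1/(-976574 + ((3 + 200)*(-74))*(-3)) = 1/(-976574 + (203*(-74))*(-3)) = 1/(-976574 - 15022*(-3)) = 1/(-976574 + 45066) = 1/(-931508) = -1/931508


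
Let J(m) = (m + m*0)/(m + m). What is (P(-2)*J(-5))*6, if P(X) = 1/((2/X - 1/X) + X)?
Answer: -6/5 ≈ -1.2000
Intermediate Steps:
P(X) = 1/(X + 1/X) (P(X) = 1/(1/X + X) = 1/(X + 1/X))
J(m) = ½ (J(m) = (m + 0)/((2*m)) = m*(1/(2*m)) = ½)
(P(-2)*J(-5))*6 = (-2/(1 + (-2)²)*(½))*6 = (-2/(1 + 4)*(½))*6 = (-2/5*(½))*6 = (-2*⅕*(½))*6 = -⅖*½*6 = -⅕*6 = -6/5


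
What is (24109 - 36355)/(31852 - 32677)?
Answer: 4082/275 ≈ 14.844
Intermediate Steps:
(24109 - 36355)/(31852 - 32677) = -12246/(-825) = -12246*(-1/825) = 4082/275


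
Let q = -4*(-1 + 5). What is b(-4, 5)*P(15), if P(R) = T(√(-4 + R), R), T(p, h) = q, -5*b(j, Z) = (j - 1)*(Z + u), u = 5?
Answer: -160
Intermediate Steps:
b(j, Z) = -(-1 + j)*(5 + Z)/5 (b(j, Z) = -(j - 1)*(Z + 5)/5 = -(-1 + j)*(5 + Z)/5)
q = -16 (q = -4*4 = -16)
T(p, h) = -16
P(R) = -16
b(-4, 5)*P(15) = (1 - 1*(-4) + (⅕)*5 - ⅕*5*(-4))*(-16) = (1 + 4 + 1 + 4)*(-16) = 10*(-16) = -160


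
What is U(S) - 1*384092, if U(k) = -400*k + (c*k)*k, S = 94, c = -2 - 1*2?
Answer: -457036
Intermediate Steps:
c = -4 (c = -2 - 2 = -4)
U(k) = -400*k - 4*k² (U(k) = -400*k + (-4*k)*k = -400*k - 4*k²)
U(S) - 1*384092 = -4*94*(100 + 94) - 1*384092 = -4*94*194 - 384092 = -72944 - 384092 = -457036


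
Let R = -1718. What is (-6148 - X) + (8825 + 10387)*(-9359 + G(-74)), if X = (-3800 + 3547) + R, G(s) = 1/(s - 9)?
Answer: -14924189867/83 ≈ -1.7981e+8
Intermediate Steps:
G(s) = 1/(-9 + s)
X = -1971 (X = (-3800 + 3547) - 1718 = -253 - 1718 = -1971)
(-6148 - X) + (8825 + 10387)*(-9359 + G(-74)) = (-6148 - 1*(-1971)) + (8825 + 10387)*(-9359 + 1/(-9 - 74)) = (-6148 + 1971) + 19212*(-9359 + 1/(-83)) = -4177 + 19212*(-9359 - 1/83) = -4177 + 19212*(-776798/83) = -4177 - 14923843176/83 = -14924189867/83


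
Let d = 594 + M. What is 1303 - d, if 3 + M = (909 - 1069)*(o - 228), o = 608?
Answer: 61512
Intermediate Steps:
M = -60803 (M = -3 + (909 - 1069)*(608 - 228) = -3 - 160*380 = -3 - 60800 = -60803)
d = -60209 (d = 594 - 60803 = -60209)
1303 - d = 1303 - 1*(-60209) = 1303 + 60209 = 61512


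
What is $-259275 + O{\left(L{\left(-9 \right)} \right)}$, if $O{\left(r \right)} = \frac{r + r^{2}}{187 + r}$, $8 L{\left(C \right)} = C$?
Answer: $- \frac{3084335391}{11896} \approx -2.5928 \cdot 10^{5}$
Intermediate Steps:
$L{\left(C \right)} = \frac{C}{8}$
$O{\left(r \right)} = \frac{r + r^{2}}{187 + r}$
$-259275 + O{\left(L{\left(-9 \right)} \right)} = -259275 + \frac{\frac{1}{8} \left(-9\right) \left(1 + \frac{1}{8} \left(-9\right)\right)}{187 + \frac{1}{8} \left(-9\right)} = -259275 - \frac{9 \left(1 - \frac{9}{8}\right)}{8 \left(187 - \frac{9}{8}\right)} = -259275 - \frac{9}{8} \frac{1}{\frac{1487}{8}} \left(- \frac{1}{8}\right) = -259275 - \frac{9}{1487} \left(- \frac{1}{8}\right) = -259275 + \frac{9}{11896} = - \frac{3084335391}{11896}$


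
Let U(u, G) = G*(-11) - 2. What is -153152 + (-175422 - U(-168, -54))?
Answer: -329166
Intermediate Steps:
U(u, G) = -2 - 11*G (U(u, G) = -11*G - 2 = -2 - 11*G)
-153152 + (-175422 - U(-168, -54)) = -153152 + (-175422 - (-2 - 11*(-54))) = -153152 + (-175422 - (-2 + 594)) = -153152 + (-175422 - 1*592) = -153152 + (-175422 - 592) = -153152 - 176014 = -329166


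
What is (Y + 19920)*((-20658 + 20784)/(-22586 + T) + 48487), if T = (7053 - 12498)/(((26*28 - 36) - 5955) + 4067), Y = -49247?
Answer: -38403946584341747/27007411 ≈ -1.4220e+9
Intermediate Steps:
T = 5445/1196 (T = -5445/(((728 - 36) - 5955) + 4067) = -5445/((692 - 5955) + 4067) = -5445/(-5263 + 4067) = -5445/(-1196) = -5445*(-1/1196) = 5445/1196 ≈ 4.5527)
(Y + 19920)*((-20658 + 20784)/(-22586 + T) + 48487) = (-49247 + 19920)*((-20658 + 20784)/(-22586 + 5445/1196) + 48487) = -29327*(126/(-27007411/1196) + 48487) = -29327*(126*(-1196/27007411) + 48487) = -29327*(-150696/27007411 + 48487) = -29327*1309508186461/27007411 = -38403946584341747/27007411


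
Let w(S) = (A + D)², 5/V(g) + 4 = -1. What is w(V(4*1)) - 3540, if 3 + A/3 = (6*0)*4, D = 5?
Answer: -3524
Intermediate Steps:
V(g) = -1 (V(g) = 5/(-4 - 1) = 5/(-5) = 5*(-⅕) = -1)
A = -9 (A = -9 + 3*((6*0)*4) = -9 + 3*(0*4) = -9 + 3*0 = -9 + 0 = -9)
w(S) = 16 (w(S) = (-9 + 5)² = (-4)² = 16)
w(V(4*1)) - 3540 = 16 - 3540 = -3524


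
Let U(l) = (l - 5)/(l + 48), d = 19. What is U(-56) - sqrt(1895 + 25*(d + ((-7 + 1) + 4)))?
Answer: 61/8 - 4*sqrt(145) ≈ -40.541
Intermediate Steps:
U(l) = (-5 + l)/(48 + l)
U(-56) - sqrt(1895 + 25*(d + ((-7 + 1) + 4))) = (-5 - 56)/(48 - 56) - sqrt(1895 + 25*(19 + ((-7 + 1) + 4))) = -61/(-8) - sqrt(1895 + 25*(19 + (-6 + 4))) = -1/8*(-61) - sqrt(1895 + 25*(19 - 2)) = 61/8 - sqrt(1895 + 25*17) = 61/8 - sqrt(1895 + 425) = 61/8 - sqrt(2320) = 61/8 - 4*sqrt(145)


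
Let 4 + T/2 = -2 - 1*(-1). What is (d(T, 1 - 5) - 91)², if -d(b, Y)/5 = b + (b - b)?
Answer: 1681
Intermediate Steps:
T = -10 (T = -8 + 2*(-2 - 1*(-1)) = -8 + 2*(-2 + 1) = -8 + 2*(-1) = -8 - 2 = -10)
d(b, Y) = -5*b (d(b, Y) = -5*(b + (b - b)) = -5*(b + 0) = -5*b)
(d(T, 1 - 5) - 91)² = (-5*(-10) - 91)² = (50 - 91)² = (-41)² = 1681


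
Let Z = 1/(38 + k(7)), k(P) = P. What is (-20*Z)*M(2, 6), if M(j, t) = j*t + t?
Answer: -8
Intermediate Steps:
M(j, t) = t + j*t
Z = 1/45 (Z = 1/(38 + 7) = 1/45 ≈ 0.022222)
(-20*Z)*M(2, 6) = (-20*1/45)*(6*(1 + 2)) = -8*3/3 = -4/9*18 = -8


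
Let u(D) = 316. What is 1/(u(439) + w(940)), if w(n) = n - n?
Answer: 1/316 ≈ 0.0031646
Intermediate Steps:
w(n) = 0
1/(u(439) + w(940)) = 1/(316 + 0) = 1/316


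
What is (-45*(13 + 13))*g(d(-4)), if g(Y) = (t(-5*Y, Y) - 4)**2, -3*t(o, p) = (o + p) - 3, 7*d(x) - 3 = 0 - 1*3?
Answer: -10530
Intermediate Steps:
d(x) = 0 (d(x) = 3/7 + (0 - 1*3)/7 = 3/7 + (0 - 3)/7 = 3/7 + (1/7)*(-3) = 3/7 - 3/7 = 0)
t(o, p) = 1 - o/3 - p/3 (t(o, p) = -((o + p) - 3)/3 = -(-3 + o + p)/3 = 1 - o/3 - p/3)
g(Y) = (-3 + 4*Y/3)**2 (g(Y) = ((1 - (-5)*Y/3 - Y/3) - 4)**2 = ((1 + 5*Y/3 - Y/3) - 4)**2 = ((1 + 4*Y/3) - 4)**2 = (-3 + 4*Y/3)**2)
(-45*(13 + 13))*g(d(-4)) = (-45*(13 + 13))*((9 - 4*0)**2/9) = (-45*26)*((9 + 0)**2/9) = -130*9**2 = -130*81 = -1170*9 = -10530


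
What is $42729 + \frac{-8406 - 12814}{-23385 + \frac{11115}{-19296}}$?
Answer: $\frac{428484187951}{10027735} \approx 42730.0$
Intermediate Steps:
$42729 + \frac{-8406 - 12814}{-23385 + \frac{11115}{-19296}} = 42729 - \frac{21220}{-23385 + 11115 \left(- \frac{1}{19296}\right)} = 42729 - \frac{21220}{-23385 - \frac{1235}{2144}} = 42729 - \frac{21220}{- \frac{50138675}{2144}} = 42729 - - \frac{9099136}{10027735} = 42729 + \frac{9099136}{10027735} = \frac{428484187951}{10027735}$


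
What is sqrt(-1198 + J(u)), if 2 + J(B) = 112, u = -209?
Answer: 8*I*sqrt(17) ≈ 32.985*I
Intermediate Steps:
J(B) = 110 (J(B) = -2 + 112 = 110)
sqrt(-1198 + J(u)) = sqrt(-1198 + 110) = sqrt(-1088) = 8*I*sqrt(17)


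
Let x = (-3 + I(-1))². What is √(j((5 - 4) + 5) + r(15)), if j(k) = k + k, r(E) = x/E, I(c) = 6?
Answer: 3*√35/5 ≈ 3.5496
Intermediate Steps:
x = 9 (x = (-3 + 6)² = 3² = 9)
r(E) = 9/E
j(k) = 2*k
√(j((5 - 4) + 5) + r(15)) = √(2*((5 - 4) + 5) + 9/15) = √(2*(1 + 5) + 9*(1/15)) = √(2*6 + ⅗) = √(12 + ⅗) = √(63/5) = 3*√35/5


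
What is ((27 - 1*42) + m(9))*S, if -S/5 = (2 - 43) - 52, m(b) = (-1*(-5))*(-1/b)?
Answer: -21700/3 ≈ -7233.3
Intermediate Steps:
m(b) = -5/b (m(b) = 5*(-1/b) = -5/b)
S = 465 (S = -5*((2 - 43) - 52) = -5*(-41 - 52) = -5*(-93) = 465)
((27 - 1*42) + m(9))*S = ((27 - 1*42) - 5/9)*465 = ((27 - 42) - 5*⅑)*465 = (-15 - 5/9)*465 = -140/9*465 = -21700/3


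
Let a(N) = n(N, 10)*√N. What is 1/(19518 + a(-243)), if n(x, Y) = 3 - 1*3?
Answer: 1/19518 ≈ 5.1235e-5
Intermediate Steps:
n(x, Y) = 0 (n(x, Y) = 3 - 3 = 0)
a(N) = 0 (a(N) = 0*√N = 0)
1/(19518 + a(-243)) = 1/(19518 + 0) = 1/19518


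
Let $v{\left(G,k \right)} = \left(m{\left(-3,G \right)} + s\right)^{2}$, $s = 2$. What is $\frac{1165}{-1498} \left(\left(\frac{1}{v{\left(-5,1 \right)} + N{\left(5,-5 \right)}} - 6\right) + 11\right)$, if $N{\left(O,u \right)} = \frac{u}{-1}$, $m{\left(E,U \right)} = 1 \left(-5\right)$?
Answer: $- \frac{82715}{20972} \approx -3.9441$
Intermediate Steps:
$m{\left(E,U \right)} = -5$
$N{\left(O,u \right)} = - u$ ($N{\left(O,u \right)} = u \left(-1\right) = - u$)
$v{\left(G,k \right)} = 9$ ($v{\left(G,k \right)} = \left(-5 + 2\right)^{2} = \left(-3\right)^{2} = 9$)
$\frac{1165}{-1498} \left(\left(\frac{1}{v{\left(-5,1 \right)} + N{\left(5,-5 \right)}} - 6\right) + 11\right) = \frac{1165}{-1498} \left(\left(\frac{1}{9 - -5} - 6\right) + 11\right) = 1165 \left(- \frac{1}{1498}\right) \left(\left(\frac{1}{9 + 5} - 6\right) + 11\right) = - \frac{1165 \left(\left(\frac{1}{14} - 6\right) + 11\right)}{1498} = - \frac{1165 \left(- \frac{83}{14} + 11\right)}{1498} = \left(- \frac{1165}{1498}\right) \frac{71}{14} = - \frac{82715}{20972}$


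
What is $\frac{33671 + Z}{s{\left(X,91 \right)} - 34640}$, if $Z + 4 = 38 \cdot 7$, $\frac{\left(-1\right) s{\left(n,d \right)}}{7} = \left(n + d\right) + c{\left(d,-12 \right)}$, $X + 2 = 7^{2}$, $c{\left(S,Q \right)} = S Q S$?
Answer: $\frac{33933}{659998} \approx 0.051414$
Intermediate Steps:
$c{\left(S,Q \right)} = Q S^{2}$ ($c{\left(S,Q \right)} = Q S S = Q S^{2}$)
$X = 47$ ($X = -2 + 7^{2} = -2 + 49 = 47$)
$s{\left(n,d \right)} = - 7 d - 7 n + 84 d^{2}$ ($s{\left(n,d \right)} = - 7 \left(\left(n + d\right) - 12 d^{2}\right) = - 7 \left(\left(d + n\right) - 12 d^{2}\right) = - 7 \left(d + n - 12 d^{2}\right) = - 7 d - 7 n + 84 d^{2}$)
$Z = 262$ ($Z = -4 + 38 \cdot 7 = -4 + 266 = 262$)
$\frac{33671 + Z}{s{\left(X,91 \right)} - 34640} = \frac{33671 + 262}{\left(\left(-7\right) 91 - 329 + 84 \cdot 91^{2}\right) - 34640} = \frac{33933}{\left(-637 - 329 + 84 \cdot 8281\right) - 34640} = \frac{33933}{\left(-637 - 329 + 695604\right) - 34640} = \frac{33933}{694638 - 34640} = \frac{33933}{659998}$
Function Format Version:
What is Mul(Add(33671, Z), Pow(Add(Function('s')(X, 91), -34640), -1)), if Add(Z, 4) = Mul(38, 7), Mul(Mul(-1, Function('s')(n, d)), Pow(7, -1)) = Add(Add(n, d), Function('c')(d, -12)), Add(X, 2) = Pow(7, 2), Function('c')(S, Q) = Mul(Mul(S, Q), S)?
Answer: Rational(33933, 659998) ≈ 0.051414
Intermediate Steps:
Function('c')(S, Q) = Mul(Q, Pow(S, 2)) (Function('c')(S, Q) = Mul(Mul(Q, S), S) = Mul(Q, Pow(S, 2)))
X = 47 (X = Add(-2, Pow(7, 2)) = Add(-2, 49) = 47)
Function('s')(n, d) = Add(Mul(-7, d), Mul(-7, n), Mul(84, Pow(d, 2))) (Function('s')(n, d) = Mul(-7, Add(Add(n, d), Mul(-12, Pow(d, 2)))) = Mul(-7, Add(Add(d, n), Mul(-12, Pow(d, 2)))) = Mul(-7, Add(d, n, Mul(-12, Pow(d, 2)))) = Add(Mul(-7, d), Mul(-7, n), Mul(84, Pow(d, 2))))
Z = 262 (Z = Add(-4, Mul(38, 7)) = Add(-4, 266) = 262)
Mul(Add(33671, Z), Pow(Add(Function('s')(X, 91), -34640), -1)) = Mul(Add(33671, 262), Pow(Add(Add(Mul(-7, 91), Mul(-7, 47), Mul(84, Pow(91, 2))), -34640), -1)) = Mul(33933, Pow(Add(Add(-637, -329, Mul(84, 8281)), -34640), -1)) = Mul(33933, Pow(Add(Add(-637, -329, 695604), -34640), -1)) = Mul(33933, Pow(Add(694638, -34640), -1)) = Mul(33933, Pow(659998, -1)) = Mul(33933, Rational(1, 659998)) = Rational(33933, 659998)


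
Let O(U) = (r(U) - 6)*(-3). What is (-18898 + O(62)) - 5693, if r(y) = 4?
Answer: -24585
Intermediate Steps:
O(U) = 6 (O(U) = (4 - 6)*(-3) = -2*(-3) = 6)
(-18898 + O(62)) - 5693 = (-18898 + 6) - 5693 = -18892 - 5693 = -24585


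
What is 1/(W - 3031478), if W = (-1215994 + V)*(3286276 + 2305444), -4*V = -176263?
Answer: -1/6553097665568 ≈ -1.5260e-13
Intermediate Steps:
V = 176263/4 (V = -1/4*(-176263) = 176263/4 ≈ 44066.)
W = -6553094634090 (W = (-1215994 + 176263/4)*(3286276 + 2305444) = -4687713/4*5591720 = -6553094634090)
1/(W - 3031478) = 1/(-6553094634090 - 3031478) = 1/(-6553097665568) = -1/6553097665568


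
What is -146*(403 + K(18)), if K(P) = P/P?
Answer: -58984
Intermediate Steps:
K(P) = 1
-146*(403 + K(18)) = -146*(403 + 1) = -146*404 = -58984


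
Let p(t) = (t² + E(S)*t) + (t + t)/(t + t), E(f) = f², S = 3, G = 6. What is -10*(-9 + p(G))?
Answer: -820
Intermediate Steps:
p(t) = 1 + t² + 9*t (p(t) = (t² + 3²*t) + (t + t)/(t + t) = (t² + 9*t) + (2*t)/((2*t)) = (t² + 9*t) + (2*t)*(1/(2*t)) = (t² + 9*t) + 1 = 1 + t² + 9*t)
-10*(-9 + p(G)) = -10*(-9 + (1 + 6² + 9*6)) = -10*(-9 + (1 + 36 + 54)) = -10*(-9 + 91) = -10*82 = -820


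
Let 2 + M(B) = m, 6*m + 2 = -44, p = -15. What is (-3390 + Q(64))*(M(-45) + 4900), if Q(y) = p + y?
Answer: -49015811/3 ≈ -1.6339e+7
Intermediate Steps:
m = -23/3 (m = -⅓ + (⅙)*(-44) = -⅓ - 22/3 = -23/3 ≈ -7.6667)
M(B) = -29/3 (M(B) = -2 - 23/3 = -29/3)
Q(y) = -15 + y
(-3390 + Q(64))*(M(-45) + 4900) = (-3390 + (-15 + 64))*(-29/3 + 4900) = (-3390 + 49)*(14671/3) = -3341*14671/3 = -49015811/3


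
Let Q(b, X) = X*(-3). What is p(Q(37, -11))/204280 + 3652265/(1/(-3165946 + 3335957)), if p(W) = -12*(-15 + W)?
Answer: 15855325618204498/25535 ≈ 6.2092e+11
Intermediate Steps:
Q(b, X) = -3*X
p(W) = 180 - 12*W
p(Q(37, -11))/204280 + 3652265/(1/(-3165946 + 3335957)) = (180 - (-36)*(-11))/204280 + 3652265/(1/(-3165946 + 3335957)) = (180 - 12*33)*(1/204280) + 3652265/(1/170011) = (180 - 396)*(1/204280) + 3652265/(1/170011) = -216*1/204280 + 3652265*170011 = -27/25535 + 620925224915 = 15855325618204498/25535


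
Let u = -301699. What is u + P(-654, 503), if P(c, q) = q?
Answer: -301196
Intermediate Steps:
u + P(-654, 503) = -301699 + 503 = -301196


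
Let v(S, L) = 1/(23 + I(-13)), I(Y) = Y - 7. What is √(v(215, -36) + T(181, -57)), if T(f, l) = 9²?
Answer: 2*√183/3 ≈ 9.0185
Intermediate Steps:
I(Y) = -7 + Y
v(S, L) = ⅓ (v(S, L) = 1/(23 + (-7 - 13)) = 1/(23 - 20) = 1/3 = ⅓)
T(f, l) = 81
√(v(215, -36) + T(181, -57)) = √(⅓ + 81) = √(244/3) = 2*√183/3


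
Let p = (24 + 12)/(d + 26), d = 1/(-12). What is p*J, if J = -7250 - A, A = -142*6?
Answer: -2763936/311 ≈ -8887.3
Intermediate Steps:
A = -852
d = -1/12 ≈ -0.083333
J = -6398 (J = -7250 - 1*(-852) = -7250 + 852 = -6398)
p = 432/311 (p = (24 + 12)/(-1/12 + 26) = 36/(311/12) = 36*(12/311) = 432/311 ≈ 1.3891)
p*J = (432/311)*(-6398) = -2763936/311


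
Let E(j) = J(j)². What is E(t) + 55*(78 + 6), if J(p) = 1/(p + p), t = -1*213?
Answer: 838419121/181476 ≈ 4620.0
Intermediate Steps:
t = -213
J(p) = 1/(2*p)
E(j) = 1/(4*j²) (E(j) = (1/(2*j))² = 1/(4*j²))
E(t) + 55*(78 + 6) = (¼)/(-213)² + 55*(78 + 6) = (¼)*(1/45369) + 55*84 = 1/181476 + 4620 = 838419121/181476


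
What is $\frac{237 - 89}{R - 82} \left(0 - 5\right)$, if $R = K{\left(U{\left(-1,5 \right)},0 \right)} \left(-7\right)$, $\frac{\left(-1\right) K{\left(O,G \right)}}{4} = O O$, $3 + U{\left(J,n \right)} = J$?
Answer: $- \frac{370}{183} \approx -2.0219$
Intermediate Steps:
$U{\left(J,n \right)} = -3 + J$
$K{\left(O,G \right)} = - 4 O^{2}$ ($K{\left(O,G \right)} = - 4 O O = - 4 O^{2}$)
$R = 448$ ($R = - 4 \left(-3 - 1\right)^{2} \left(-7\right) = - 4 \left(-4\right)^{2} \left(-7\right) = \left(-4\right) 16 \left(-7\right) = \left(-64\right) \left(-7\right) = 448$)
$\frac{237 - 89}{R - 82} \left(0 - 5\right) = \frac{237 - 89}{448 - 82} \left(0 - 5\right) = \frac{148}{366} \left(0 - 5\right) = 148 \cdot \frac{1}{366} \left(-5\right) = \frac{74}{183} \left(-5\right) = - \frac{370}{183}$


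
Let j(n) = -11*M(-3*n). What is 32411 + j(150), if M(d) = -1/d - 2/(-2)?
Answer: 14579989/450 ≈ 32400.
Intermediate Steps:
M(d) = 1 - 1/d (M(d) = -1/d - 2*(-½) = -1/d + 1 = 1 - 1/d)
j(n) = 11*(-1 - 3*n)/(3*n) (j(n) = -11*(-1 - 3*n)/((-3*n)) = -11*(-1/(3*n))*(-1 - 3*n) = -(-11)*(-1 - 3*n)/(3*n) = 11*(-1 - 3*n)/(3*n))
32411 + j(150) = 32411 + (-11 - 11/3/150) = 32411 + (-11 - 11/3*1/150) = 32411 + (-11 - 11/450) = 32411 - 4961/450 = 14579989/450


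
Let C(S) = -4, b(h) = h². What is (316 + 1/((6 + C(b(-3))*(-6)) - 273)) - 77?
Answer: 58076/243 ≈ 239.00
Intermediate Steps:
(316 + 1/((6 + C(b(-3))*(-6)) - 273)) - 77 = (316 + 1/((6 - 4*(-6)) - 273)) - 77 = (316 + 1/((6 + 24) - 273)) - 77 = (316 + 1/(30 - 273)) - 77 = (316 + 1/(-243)) - 77 = (316 - 1/243) - 77 = 76787/243 - 77 = 58076/243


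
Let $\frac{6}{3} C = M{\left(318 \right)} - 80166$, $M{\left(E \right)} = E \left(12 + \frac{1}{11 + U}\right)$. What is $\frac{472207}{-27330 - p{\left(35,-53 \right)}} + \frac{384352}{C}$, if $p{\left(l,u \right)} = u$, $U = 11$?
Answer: $- \frac{627155297125}{22904251407} \approx -27.382$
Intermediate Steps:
$M{\left(E \right)} = \frac{265 E}{22}$ ($M{\left(E \right)} = E \left(12 + \frac{1}{11 + 11}\right) = E \left(12 + \frac{1}{22}\right) = E \frac{265}{22} = \frac{265 E}{22}$)
$C = - \frac{839691}{22}$ ($C = \frac{\frac{265}{22} \cdot 318 - 80166}{2} = \frac{\frac{42135}{11} - 80166}{2} = \frac{1}{2} \left(- \frac{839691}{11}\right) = - \frac{839691}{22} \approx -38168.0$)
$\frac{472207}{-27330 - p{\left(35,-53 \right)}} + \frac{384352}{C} = \frac{472207}{-27330 - -53} + \frac{384352}{- \frac{839691}{22}} = \frac{472207}{-27330 + 53} + 384352 \left(- \frac{22}{839691}\right) = \frac{472207}{-27277} - \frac{8455744}{839691} = 472207 \left(- \frac{1}{27277}\right) - \frac{8455744}{839691} = - \frac{472207}{27277} - \frac{8455744}{839691} = - \frac{627155297125}{22904251407}$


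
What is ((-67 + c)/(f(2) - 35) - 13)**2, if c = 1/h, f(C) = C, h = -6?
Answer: 4713241/39204 ≈ 120.22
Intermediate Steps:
c = -1/6 (c = 1/(-6) = -1/6 ≈ -0.16667)
((-67 + c)/(f(2) - 35) - 13)**2 = ((-67 - 1/6)/(2 - 35) - 13)**2 = (-403/6/(-33) - 13)**2 = (-403/6*(-1/33) - 13)**2 = (403/198 - 13)**2 = (-2171/198)**2 = 4713241/39204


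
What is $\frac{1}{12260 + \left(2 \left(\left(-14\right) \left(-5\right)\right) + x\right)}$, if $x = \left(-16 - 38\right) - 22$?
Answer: $\frac{1}{12324} \approx 8.1143 \cdot 10^{-5}$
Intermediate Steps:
$x = -76$ ($x = -54 - 22 = -76$)
$\frac{1}{12260 + \left(2 \left(\left(-14\right) \left(-5\right)\right) + x\right)} = \frac{1}{12260 - \left(76 - 2 \left(\left(-14\right) \left(-5\right)\right)\right)} = \frac{1}{12260 + \left(2 \cdot 70 - 76\right)} = \frac{1}{12260 + \left(140 - 76\right)} = \frac{1}{12260 + 64} = \frac{1}{12324}$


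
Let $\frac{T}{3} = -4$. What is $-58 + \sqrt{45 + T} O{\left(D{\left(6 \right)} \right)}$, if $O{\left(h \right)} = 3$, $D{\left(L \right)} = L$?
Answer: $-58 + 3 \sqrt{33} \approx -40.766$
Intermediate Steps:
$T = -12$ ($T = 3 \left(-4\right) = -12$)
$-58 + \sqrt{45 + T} O{\left(D{\left(6 \right)} \right)} = -58 + \sqrt{45 - 12} \cdot 3 = -58 + \sqrt{33} \cdot 3 = -58 + 3 \sqrt{33}$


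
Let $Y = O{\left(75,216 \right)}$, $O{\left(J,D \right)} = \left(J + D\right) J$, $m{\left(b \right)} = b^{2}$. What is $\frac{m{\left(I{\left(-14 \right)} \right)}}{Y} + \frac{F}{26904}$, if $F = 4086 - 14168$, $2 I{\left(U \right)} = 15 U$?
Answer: $\frac{170171}{1304844} \approx 0.13041$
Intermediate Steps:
$I{\left(U \right)} = \frac{15 U}{2}$
$O{\left(J,D \right)} = J \left(D + J\right)$ ($O{\left(J,D \right)} = \left(D + J\right) J = J \left(D + J\right)$)
$Y = 21825$ ($Y = 75 \left(216 + 75\right) = 75 \cdot 291 = 21825$)
$F = -10082$ ($F = 4086 - 14168 = -10082$)
$\frac{m{\left(I{\left(-14 \right)} \right)}}{Y} + \frac{F}{26904} = \frac{\left(\frac{15}{2} \left(-14\right)\right)^{2}}{21825} - \frac{10082}{26904} = \left(-105\right)^{2} \cdot \frac{1}{21825} - \frac{5041}{13452} = 11025 \cdot \frac{1}{21825} - \frac{5041}{13452} = \frac{49}{97} - \frac{5041}{13452} = \frac{170171}{1304844}$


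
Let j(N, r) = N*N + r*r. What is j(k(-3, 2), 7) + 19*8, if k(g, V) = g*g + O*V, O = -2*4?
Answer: 250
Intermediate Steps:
O = -8
k(g, V) = g**2 - 8*V (k(g, V) = g*g - 8*V = g**2 - 8*V)
j(N, r) = N**2 + r**2
j(k(-3, 2), 7) + 19*8 = (((-3)**2 - 8*2)**2 + 7**2) + 19*8 = ((9 - 16)**2 + 49) + 152 = ((-7)**2 + 49) + 152 = (49 + 49) + 152 = 98 + 152 = 250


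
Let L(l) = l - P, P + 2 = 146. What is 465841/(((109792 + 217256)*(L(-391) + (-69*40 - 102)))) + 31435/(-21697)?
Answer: -34933828282537/24104977669032 ≈ -1.4492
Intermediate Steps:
P = 144 (P = -2 + 146 = 144)
L(l) = -144 + l (L(l) = l - 1*144 = l - 144 = -144 + l)
465841/(((109792 + 217256)*(L(-391) + (-69*40 - 102)))) + 31435/(-21697) = 465841/(((109792 + 217256)*((-144 - 391) + (-69*40 - 102)))) + 31435/(-21697) = 465841/((327048*(-535 + (-2760 - 102)))) + 31435*(-1/21697) = 465841/((327048*(-535 - 2862))) - 31435/21697 = 465841/((327048*(-3397))) - 31435/21697 = 465841/(-1110982056) - 31435/21697 = 465841*(-1/1110982056) - 31435/21697 = -465841/1110982056 - 31435/21697 = -34933828282537/24104977669032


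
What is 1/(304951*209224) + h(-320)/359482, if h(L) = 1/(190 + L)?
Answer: -15939083841/745421771230615960 ≈ -2.1383e-8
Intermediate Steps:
1/(304951*209224) + h(-320)/359482 = 1/(304951*209224) + 1/((190 - 320)*359482) = (1/304951)*(1/209224) + (1/359482)/(-130) = 1/63803068024 - 1/130*1/359482 = 1/63803068024 - 1/46732660 = -15939083841/745421771230615960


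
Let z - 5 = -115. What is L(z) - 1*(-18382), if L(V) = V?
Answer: 18272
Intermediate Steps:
z = -110 (z = 5 - 115 = -110)
L(z) - 1*(-18382) = -110 - 1*(-18382) = -110 + 18382 = 18272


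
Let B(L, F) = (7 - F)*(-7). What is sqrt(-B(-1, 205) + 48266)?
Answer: 4*sqrt(2930) ≈ 216.52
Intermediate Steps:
B(L, F) = -49 + 7*F
sqrt(-B(-1, 205) + 48266) = sqrt(-(-49 + 7*205) + 48266) = sqrt(-(-49 + 1435) + 48266) = sqrt(-1*1386 + 48266) = sqrt(-1386 + 48266) = sqrt(46880) = 4*sqrt(2930)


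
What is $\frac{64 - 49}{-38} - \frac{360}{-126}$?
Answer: $\frac{655}{266} \approx 2.4624$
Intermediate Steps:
$\frac{64 - 49}{-38} - \frac{360}{-126} = \left(64 - 49\right) \left(- \frac{1}{38}\right) - - \frac{20}{7} = 15 \left(- \frac{1}{38}\right) + \frac{20}{7} = - \frac{15}{38} + \frac{20}{7} = \frac{655}{266}$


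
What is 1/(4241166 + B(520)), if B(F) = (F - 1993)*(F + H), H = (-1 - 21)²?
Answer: 1/2762274 ≈ 3.6202e-7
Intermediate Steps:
H = 484 (H = (-22)² = 484)
B(F) = (-1993 + F)*(484 + F) (B(F) = (F - 1993)*(F + 484) = (-1993 + F)*(484 + F))
1/(4241166 + B(520)) = 1/(4241166 + (-964612 + 520² - 1509*520)) = 1/(4241166 + (-964612 + 270400 - 784680)) = 1/(4241166 - 1478892) = 1/2762274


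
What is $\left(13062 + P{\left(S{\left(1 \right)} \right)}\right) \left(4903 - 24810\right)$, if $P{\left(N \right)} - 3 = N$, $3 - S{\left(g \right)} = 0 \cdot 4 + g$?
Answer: $-260124769$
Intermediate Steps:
$S{\left(g \right)} = 3 - g$ ($S{\left(g \right)} = 3 - \left(0 \cdot 4 + g\right) = 3 - \left(0 + g\right) = 3 - g$)
$P{\left(N \right)} = 3 + N$
$\left(13062 + P{\left(S{\left(1 \right)} \right)}\right) \left(4903 - 24810\right) = \left(13062 + \left(3 + \left(3 - 1\right)\right)\right) \left(4903 - 24810\right) = \left(13062 + \left(3 + \left(3 - 1\right)\right)\right) \left(-19907\right) = \left(13062 + \left(3 + 2\right)\right) \left(-19907\right) = \left(13062 + 5\right) \left(-19907\right) = 13067 \left(-19907\right) = -260124769$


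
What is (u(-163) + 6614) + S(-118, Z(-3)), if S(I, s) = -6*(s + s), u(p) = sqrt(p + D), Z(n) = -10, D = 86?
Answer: 6734 + I*sqrt(77) ≈ 6734.0 + 8.775*I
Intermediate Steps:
u(p) = sqrt(86 + p) (u(p) = sqrt(p + 86) = sqrt(86 + p))
S(I, s) = -12*s
(u(-163) + 6614) + S(-118, Z(-3)) = (sqrt(86 - 163) + 6614) - 12*(-10) = (sqrt(-77) + 6614) + 120 = (I*sqrt(77) + 6614) + 120 = (6614 + I*sqrt(77)) + 120 = 6734 + I*sqrt(77)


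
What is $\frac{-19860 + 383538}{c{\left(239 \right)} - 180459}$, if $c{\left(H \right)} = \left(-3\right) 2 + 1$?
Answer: $- \frac{181839}{90232} \approx -2.0152$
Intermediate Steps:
$c{\left(H \right)} = -5$ ($c{\left(H \right)} = -6 + 1 = -5$)
$\frac{-19860 + 383538}{c{\left(239 \right)} - 180459} = \frac{-19860 + 383538}{-5 - 180459} = \frac{363678}{-180464} = 363678 \left(- \frac{1}{180464}\right) = - \frac{181839}{90232}$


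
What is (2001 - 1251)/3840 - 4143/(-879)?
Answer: 184093/37504 ≈ 4.9086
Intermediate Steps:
(2001 - 1251)/3840 - 4143/(-879) = 750*(1/3840) - 4143*(-1/879) = 25/128 + 1381/293 = 184093/37504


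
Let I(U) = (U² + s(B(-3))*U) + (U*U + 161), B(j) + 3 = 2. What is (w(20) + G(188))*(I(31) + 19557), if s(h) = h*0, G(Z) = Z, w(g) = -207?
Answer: -411160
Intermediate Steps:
B(j) = -1 (B(j) = -3 + 2 = -1)
s(h) = 0
I(U) = 161 + 2*U² (I(U) = (U² + 0*U) + (U*U + 161) = (U² + 0) + (U² + 161) = U² + (161 + U²) = 161 + 2*U²)
(w(20) + G(188))*(I(31) + 19557) = (-207 + 188)*((161 + 2*31²) + 19557) = -19*((161 + 2*961) + 19557) = -19*((161 + 1922) + 19557) = -19*(2083 + 19557) = -19*21640 = -411160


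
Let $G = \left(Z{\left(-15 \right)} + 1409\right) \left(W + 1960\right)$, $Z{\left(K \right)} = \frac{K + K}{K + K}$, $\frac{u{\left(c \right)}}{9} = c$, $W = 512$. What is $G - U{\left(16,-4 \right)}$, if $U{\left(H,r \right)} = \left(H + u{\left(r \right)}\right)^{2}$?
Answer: $3485120$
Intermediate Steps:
$u{\left(c \right)} = 9 c$
$Z{\left(K \right)} = 1$ ($Z{\left(K \right)} = \frac{2 K}{2 K} = 2 K \frac{1}{2 K} = 1$)
$U{\left(H,r \right)} = \left(H + 9 r\right)^{2}$
$G = 3485520$ ($G = \left(1 + 1409\right) \left(512 + 1960\right) = 1410 \cdot 2472 = 3485520$)
$G - U{\left(16,-4 \right)} = 3485520 - \left(16 + 9 \left(-4\right)\right)^{2} = 3485520 - \left(16 - 36\right)^{2} = 3485520 - \left(-20\right)^{2} = 3485520 - 400 = 3485120$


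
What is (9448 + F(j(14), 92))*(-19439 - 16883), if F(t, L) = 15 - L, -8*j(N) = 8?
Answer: -340373462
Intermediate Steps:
j(N) = -1 (j(N) = -1/8*8 = -1)
(9448 + F(j(14), 92))*(-19439 - 16883) = (9448 + (15 - 1*92))*(-19439 - 16883) = (9448 + (15 - 92))*(-36322) = (9448 - 77)*(-36322) = 9371*(-36322) = -340373462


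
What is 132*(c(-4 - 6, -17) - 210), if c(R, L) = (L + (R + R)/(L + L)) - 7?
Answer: -523776/17 ≈ -30810.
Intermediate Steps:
c(R, L) = -7 + L + R/L (c(R, L) = (L + (2*R)/((2*L))) - 7 = (L + (2*R)*(1/(2*L))) - 7 = (L + R/L) - 7 = -7 + L + R/L)
132*(c(-4 - 6, -17) - 210) = 132*((-7 - 17 + (-4 - 6)/(-17)) - 210) = 132*((-7 - 17 - 10*(-1/17)) - 210) = 132*((-7 - 17 + 10/17) - 210) = 132*(-398/17 - 210) = 132*(-3968/17) = -523776/17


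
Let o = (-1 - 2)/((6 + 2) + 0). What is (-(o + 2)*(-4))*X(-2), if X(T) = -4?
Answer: -26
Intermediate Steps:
o = -3/8 (o = -3/(8 + 0) = -3/8 ≈ -0.37500)
(-(o + 2)*(-4))*X(-2) = -(-3/8 + 2)*(-4)*(-4) = -13*(-4)/8*(-4) = -1*(-13/2)*(-4) = (13/2)*(-4) = -26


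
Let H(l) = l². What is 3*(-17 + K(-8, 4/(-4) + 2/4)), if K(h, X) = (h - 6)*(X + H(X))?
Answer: -81/2 ≈ -40.500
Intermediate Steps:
K(h, X) = (-6 + h)*(X + X²) (K(h, X) = (h - 6)*(X + X²) = (-6 + h)*(X + X²))
3*(-17 + K(-8, 4/(-4) + 2/4)) = 3*(-17 + (4/(-4) + 2/4)*(-6 - 8 - 6*(4/(-4) + 2/4) + (4/(-4) + 2/4)*(-8))) = 3*(-17 + (4*(-¼) + 2*(¼))*(-6 - 8 - 6*(4*(-¼) + 2*(¼)) + (4*(-¼) + 2*(¼))*(-8))) = 3*(-17 + (-1 + ½)*(-6 - 8 - 6*(-1 + ½) + (-1 + ½)*(-8))) = 3*(-17 - (-6 - 8 - 6*(-½) - ½*(-8))/2) = 3*(-17 - (-6 - 8 + 3 + 4)/2) = 3*(-17 - ½*(-7)) = 3*(-17 + 7/2) = 3*(-27/2) = -81/2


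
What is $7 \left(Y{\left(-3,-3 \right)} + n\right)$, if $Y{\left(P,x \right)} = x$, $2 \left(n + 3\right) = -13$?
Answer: $- \frac{175}{2} \approx -87.5$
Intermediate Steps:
$n = - \frac{19}{2}$ ($n = -3 + \frac{1}{2} \left(-13\right) = -3 - \frac{13}{2} = - \frac{19}{2} \approx -9.5$)
$7 \left(Y{\left(-3,-3 \right)} + n\right) = 7 \left(-3 - \frac{19}{2}\right) = 7 \left(- \frac{25}{2}\right) = - \frac{175}{2}$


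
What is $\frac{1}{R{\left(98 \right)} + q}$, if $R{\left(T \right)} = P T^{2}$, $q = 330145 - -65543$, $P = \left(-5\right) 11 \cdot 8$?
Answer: $- \frac{1}{3830072} \approx -2.6109 \cdot 10^{-7}$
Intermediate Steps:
$P = -440$ ($P = \left(-55\right) 8 = -440$)
$q = 395688$ ($q = 330145 + 65543 = 395688$)
$R{\left(T \right)} = - 440 T^{2}$
$\frac{1}{R{\left(98 \right)} + q} = \frac{1}{- 440 \cdot 98^{2} + 395688} = \frac{1}{\left(-440\right) 9604 + 395688} = \frac{1}{-4225760 + 395688} = \frac{1}{-3830072} = - \frac{1}{3830072}$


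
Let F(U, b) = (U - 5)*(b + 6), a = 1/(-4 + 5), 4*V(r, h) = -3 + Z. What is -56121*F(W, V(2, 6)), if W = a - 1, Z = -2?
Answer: 5331495/4 ≈ 1.3329e+6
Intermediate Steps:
V(r, h) = -5/4 (V(r, h) = (-3 - 2)/4 = (1/4)*(-5) = -5/4)
a = 1 (a = 1/1 = 1)
W = 0 (W = 1 - 1 = 0)
F(U, b) = (-5 + U)*(6 + b)
-56121*F(W, V(2, 6)) = -56121*(-30 - 5*(-5/4) + 6*0 + 0*(-5/4)) = -56121*(-30 + 25/4 + 0 + 0) = -56121*(-95/4) = 5331495/4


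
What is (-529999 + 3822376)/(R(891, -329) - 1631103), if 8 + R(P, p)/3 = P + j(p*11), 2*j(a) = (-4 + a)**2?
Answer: 2194918/12040493 ≈ 0.18229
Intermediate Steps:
j(a) = (-4 + a)**2/2
R(P, p) = -24 + 3*P + 3*(-4 + 11*p)**2/2 (R(P, p) = -24 + 3*(P + (-4 + p*11)**2/2) = -24 + 3*(P + (-4 + 11*p)**2/2) = -24 + (3*P + 3*(-4 + 11*p)**2/2) = -24 + 3*P + 3*(-4 + 11*p)**2/2)
(-529999 + 3822376)/(R(891, -329) - 1631103) = (-529999 + 3822376)/((-132*(-329) + 3*891 + (363/2)*(-329)**2) - 1631103) = 3292377/((43428 + 2673 + (363/2)*108241) - 1631103) = 3292377/((43428 + 2673 + 39291483/2) - 1631103) = 3292377/(39383685/2 - 1631103) = 3292377/(36121479/2) = 3292377*(2/36121479) = 2194918/12040493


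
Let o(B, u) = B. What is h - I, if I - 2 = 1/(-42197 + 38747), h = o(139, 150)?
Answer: 472651/3450 ≈ 137.00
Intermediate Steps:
h = 139
I = 6899/3450 (I = 2 + 1/(-42197 + 38747) = 2 + 1/(-3450) = 2 - 1/3450 = 6899/3450 ≈ 1.9997)
h - I = 139 - 1*6899/3450 = 139 - 6899/3450 = 472651/3450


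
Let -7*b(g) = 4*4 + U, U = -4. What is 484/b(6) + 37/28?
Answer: -23605/84 ≈ -281.01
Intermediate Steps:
b(g) = -12/7 (b(g) = -(4*4 - 4)/7 = -(16 - 4)/7 = -⅐*12 = -12/7)
484/b(6) + 37/28 = 484/(-12/7) + 37/28 = 484*(-7/12) + 37*(1/28) = -847/3 + 37/28 = -23605/84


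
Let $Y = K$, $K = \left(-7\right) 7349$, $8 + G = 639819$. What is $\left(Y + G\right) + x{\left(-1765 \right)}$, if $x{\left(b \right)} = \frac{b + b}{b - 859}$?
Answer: $\frac{771940581}{1312} \approx 5.8837 \cdot 10^{5}$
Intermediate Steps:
$G = 639811$ ($G = -8 + 639819 = 639811$)
$x{\left(b \right)} = \frac{2 b}{-859 + b}$
$K = -51443$
$Y = -51443$
$\left(Y + G\right) + x{\left(-1765 \right)} = \left(-51443 + 639811\right) + 2 \left(-1765\right) \frac{1}{-859 - 1765} = 588368 + 2 \left(-1765\right) \frac{1}{-2624} = 588368 + 2 \left(-1765\right) \left(- \frac{1}{2624}\right) = 588368 + \frac{1765}{1312} = \frac{771940581}{1312}$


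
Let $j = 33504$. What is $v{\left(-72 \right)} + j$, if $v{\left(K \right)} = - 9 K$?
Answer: $34152$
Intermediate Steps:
$v{\left(-72 \right)} + j = \left(-9\right) \left(-72\right) + 33504 = 648 + 33504 = 34152$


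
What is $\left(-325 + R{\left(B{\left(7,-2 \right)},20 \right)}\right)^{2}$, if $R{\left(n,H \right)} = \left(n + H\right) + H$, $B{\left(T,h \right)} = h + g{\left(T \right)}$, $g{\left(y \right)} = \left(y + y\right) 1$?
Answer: $74529$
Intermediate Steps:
$g{\left(y \right)} = 2 y$ ($g{\left(y \right)} = 2 y 1 = 2 y$)
$B{\left(T,h \right)} = h + 2 T$
$R{\left(n,H \right)} = n + 2 H$ ($R{\left(n,H \right)} = \left(H + n\right) + H = n + 2 H$)
$\left(-325 + R{\left(B{\left(7,-2 \right)},20 \right)}\right)^{2} = \left(-325 + \left(\left(-2 + 2 \cdot 7\right) + 2 \cdot 20\right)\right)^{2} = \left(-325 + \left(\left(-2 + 14\right) + 40\right)\right)^{2} = \left(-325 + \left(12 + 40\right)\right)^{2} = \left(-325 + 52\right)^{2} = \left(-273\right)^{2} = 74529$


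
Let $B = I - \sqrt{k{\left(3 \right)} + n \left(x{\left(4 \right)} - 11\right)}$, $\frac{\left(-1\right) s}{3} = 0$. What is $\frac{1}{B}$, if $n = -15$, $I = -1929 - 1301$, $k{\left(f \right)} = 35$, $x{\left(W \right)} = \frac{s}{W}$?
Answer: $- \frac{323}{1043270} + \frac{\sqrt{2}}{1043270} \approx -0.00030825$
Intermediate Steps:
$s = 0$ ($s = \left(-3\right) 0 = 0$)
$x{\left(W \right)} = 0$ ($x{\left(W \right)} = \frac{0}{W} = 0$)
$I = -3230$ ($I = -1929 - 1301 = -3230$)
$B = -3230 - 10 \sqrt{2}$ ($B = -3230 - \sqrt{35 - 15 \left(0 - 11\right)} = -3230 - \sqrt{35 - -165} = -3230 - \sqrt{35 + 165} = -3230 - \sqrt{200} = -3230 - 10 \sqrt{2} \approx -3244.1$)
$\frac{1}{B} = \frac{1}{-3230 - 10 \sqrt{2}}$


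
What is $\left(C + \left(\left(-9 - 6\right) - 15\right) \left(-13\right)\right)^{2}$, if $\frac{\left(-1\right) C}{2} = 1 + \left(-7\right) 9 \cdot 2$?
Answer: $409600$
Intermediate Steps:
$C = 250$ ($C = - 2 \left(1 + \left(-7\right) 9 \cdot 2\right) = - 2 \left(1 - 126\right) = \left(-2\right) \left(-125\right) = 250$)
$\left(C + \left(\left(-9 - 6\right) - 15\right) \left(-13\right)\right)^{2} = \left(250 + \left(\left(-9 - 6\right) - 15\right) \left(-13\right)\right)^{2} = \left(250 + \left(-15 - 15\right) \left(-13\right)\right)^{2} = \left(250 - -390\right)^{2} = \left(250 + 390\right)^{2} = 640^{2} = 409600$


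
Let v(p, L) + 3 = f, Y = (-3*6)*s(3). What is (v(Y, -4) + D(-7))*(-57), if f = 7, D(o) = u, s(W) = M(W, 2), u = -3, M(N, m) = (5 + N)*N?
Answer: -57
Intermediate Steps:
M(N, m) = N*(5 + N)
s(W) = W*(5 + W)
D(o) = -3
Y = -432 (Y = (-3*6)*(3*(5 + 3)) = -54*8 = -18*24 = -432)
v(p, L) = 4 (v(p, L) = -3 + 7 = 4)
(v(Y, -4) + D(-7))*(-57) = (4 - 3)*(-57) = 1*(-57) = -57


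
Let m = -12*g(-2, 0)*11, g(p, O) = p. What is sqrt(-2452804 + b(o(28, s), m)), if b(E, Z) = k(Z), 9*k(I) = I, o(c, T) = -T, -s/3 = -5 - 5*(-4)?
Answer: 2*I*sqrt(5518743)/3 ≈ 1566.1*I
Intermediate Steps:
s = -45 (s = -3*(-5 - 5*(-4)) = -3*(-5 + 20) = -3*15 = -45)
m = 264 (m = -12*(-2)*11 = 24*11 = 264)
k(I) = I/9
b(E, Z) = Z/9
sqrt(-2452804 + b(o(28, s), m)) = sqrt(-2452804 + (1/9)*264) = sqrt(-2452804 + 88/3) = sqrt(-7358324/3) = 2*I*sqrt(5518743)/3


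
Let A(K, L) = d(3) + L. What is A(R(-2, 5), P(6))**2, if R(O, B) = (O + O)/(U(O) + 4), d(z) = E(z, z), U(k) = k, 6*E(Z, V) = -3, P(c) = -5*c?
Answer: 3721/4 ≈ 930.25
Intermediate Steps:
E(Z, V) = -1/2 (E(Z, V) = (1/6)*(-3) = -1/2)
d(z) = -1/2
R(O, B) = 2*O/(4 + O) (R(O, B) = (O + O)/(O + 4) = (2*O)/(4 + O) = 2*O/(4 + O))
A(K, L) = -1/2 + L
A(R(-2, 5), P(6))**2 = (-1/2 - 5*6)**2 = (-1/2 - 30)**2 = (-61/2)**2 = 3721/4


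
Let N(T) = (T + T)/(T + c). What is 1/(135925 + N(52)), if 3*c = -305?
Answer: 149/20252513 ≈ 7.3571e-6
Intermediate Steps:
c = -305/3 (c = (1/3)*(-305) = -305/3 ≈ -101.67)
N(T) = 2*T/(-305/3 + T) (N(T) = (T + T)/(T - 305/3) = (2*T)/(-305/3 + T) = 2*T/(-305/3 + T))
1/(135925 + N(52)) = 1/(135925 + 6*52/(-305 + 3*52)) = 1/(135925 + 6*52/(-305 + 156)) = 1/(135925 + 6*52/(-149)) = 1/(135925 + 6*52*(-1/149)) = 1/(135925 - 312/149) = 1/(20252513/149) = 149/20252513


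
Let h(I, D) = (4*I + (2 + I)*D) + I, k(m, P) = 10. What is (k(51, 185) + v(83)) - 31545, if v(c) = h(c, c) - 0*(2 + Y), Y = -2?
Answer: -24065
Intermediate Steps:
h(I, D) = 5*I + D*(2 + I) (h(I, D) = (4*I + D*(2 + I)) + I = 5*I + D*(2 + I))
v(c) = c² + 7*c (v(c) = (2*c + 5*c + c*c) - 0*(2 - 2) = (2*c + 5*c + c²) - 0*0 = (c² + 7*c) - 1*0 = (c² + 7*c) + 0 = c² + 7*c)
(k(51, 185) + v(83)) - 31545 = (10 + 83*(7 + 83)) - 31545 = (10 + 83*90) - 31545 = (10 + 7470) - 31545 = 7480 - 31545 = -24065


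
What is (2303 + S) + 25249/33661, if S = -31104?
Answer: -969445212/33661 ≈ -28800.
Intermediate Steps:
(2303 + S) + 25249/33661 = (2303 - 31104) + 25249/33661 = -28801 + 25249*(1/33661) = -28801 + 25249/33661 = -969445212/33661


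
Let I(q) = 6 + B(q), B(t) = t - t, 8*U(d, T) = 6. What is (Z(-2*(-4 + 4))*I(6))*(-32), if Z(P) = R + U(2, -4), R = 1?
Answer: -336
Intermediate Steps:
U(d, T) = 3/4 (U(d, T) = (1/8)*6 = 3/4)
B(t) = 0
Z(P) = 7/4 (Z(P) = 1 + 3/4 = 7/4)
I(q) = 6 (I(q) = 6 + 0 = 6)
(Z(-2*(-4 + 4))*I(6))*(-32) = ((7/4)*6)*(-32) = (21/2)*(-32) = -336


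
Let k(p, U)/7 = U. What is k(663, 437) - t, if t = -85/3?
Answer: 9262/3 ≈ 3087.3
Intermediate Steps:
k(p, U) = 7*U
t = -85/3 (t = (⅓)*(-85) = -85/3 ≈ -28.333)
k(663, 437) - t = 7*437 - 1*(-85/3) = 3059 + 85/3 = 9262/3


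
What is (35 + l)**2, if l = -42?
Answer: 49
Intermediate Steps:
(35 + l)**2 = (35 - 42)**2 = (-7)**2 = 49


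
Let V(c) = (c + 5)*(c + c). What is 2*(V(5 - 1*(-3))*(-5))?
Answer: -2080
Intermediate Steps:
V(c) = 2*c*(5 + c) (V(c) = (5 + c)*(2*c) = 2*c*(5 + c))
2*(V(5 - 1*(-3))*(-5)) = 2*((2*(5 - 1*(-3))*(5 + (5 - 1*(-3))))*(-5)) = 2*((2*(5 + 3)*(5 + (5 + 3)))*(-5)) = 2*((2*8*(5 + 8))*(-5)) = 2*((2*8*13)*(-5)) = 2*(208*(-5)) = 2*(-1040) = -2080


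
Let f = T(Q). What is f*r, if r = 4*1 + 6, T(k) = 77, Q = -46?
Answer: 770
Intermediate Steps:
r = 10 (r = 4 + 6 = 10)
f = 77
f*r = 77*10 = 770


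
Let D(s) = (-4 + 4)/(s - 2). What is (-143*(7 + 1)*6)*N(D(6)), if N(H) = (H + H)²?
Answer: 0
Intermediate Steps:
D(s) = 0 (D(s) = 0/(-2 + s) = 0)
N(H) = 4*H² (N(H) = (2*H)² = 4*H²)
(-143*(7 + 1)*6)*N(D(6)) = (-143*(7 + 1)*6)*(4*0²) = (-1144*6)*(4*0) = -143*48*0 = -6864*0 = 0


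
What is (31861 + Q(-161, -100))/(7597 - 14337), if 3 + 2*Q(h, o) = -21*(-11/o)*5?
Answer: -1274149/269600 ≈ -4.7261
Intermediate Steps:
Q(h, o) = -3/2 + 1155/(2*o) (Q(h, o) = -3/2 + (-21*(-11/o)*5)/2 = -3/2 + (-(-231)/o*5)/2 = -3/2 + ((231/o)*5)/2 = -3/2 + (1155/o)/2 = -3/2 + 1155/(2*o))
(31861 + Q(-161, -100))/(7597 - 14337) = (31861 + (3/2)*(385 - 1*(-100))/(-100))/(7597 - 14337) = (31861 + (3/2)*(-1/100)*(385 + 100))/(-6740) = (31861 + (3/2)*(-1/100)*485)*(-1/6740) = (31861 - 291/40)*(-1/6740) = (1274149/40)*(-1/6740) = -1274149/269600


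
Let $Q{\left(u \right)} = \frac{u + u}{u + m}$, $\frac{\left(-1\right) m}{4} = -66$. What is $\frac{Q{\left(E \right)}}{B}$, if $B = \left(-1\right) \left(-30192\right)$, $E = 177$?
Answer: $\frac{59}{2219112} \approx 2.6587 \cdot 10^{-5}$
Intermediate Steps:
$m = 264$ ($m = \left(-4\right) \left(-66\right) = 264$)
$B = 30192$
$Q{\left(u \right)} = \frac{2 u}{264 + u}$ ($Q{\left(u \right)} = \frac{u + u}{u + 264} = \frac{2 u}{264 + u}$)
$\frac{Q{\left(E \right)}}{B} = \frac{2 \cdot 177 \frac{1}{264 + 177}}{30192} = 2 \cdot 177 \cdot \frac{1}{441} \cdot \frac{1}{30192} = \frac{118}{147} \cdot \frac{1}{30192} = \frac{59}{2219112}$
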